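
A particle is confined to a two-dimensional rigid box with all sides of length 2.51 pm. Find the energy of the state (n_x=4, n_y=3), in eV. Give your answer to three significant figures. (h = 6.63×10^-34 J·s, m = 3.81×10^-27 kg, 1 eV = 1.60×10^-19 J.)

For a 2D rectangular well E = (h²/8m)·Σ n_i²/L_i² = (6.63×10^-34)²/(8·3.81×10^-27) · [4²/(2.51 pm)² + 3²/(2.51 pm)²].
Evaluating gives E = 5.723×10^-17 J = 358 eV.

E = 358 eV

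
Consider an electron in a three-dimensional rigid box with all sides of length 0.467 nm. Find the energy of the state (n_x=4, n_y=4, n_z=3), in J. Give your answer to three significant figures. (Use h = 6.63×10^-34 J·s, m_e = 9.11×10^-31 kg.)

E = 1.13×10^-17 J

For a 3D rectangular well E = (h²/8m_e)·Σ n_i²/L_i² = (6.63×10^-34)²/(8·9.11×10^-31) · [4²/(0.467 nm)² + 4²/(0.467 nm)² + 3²/(0.467 nm)²].
Evaluating gives E = 1.13×10^-17 J.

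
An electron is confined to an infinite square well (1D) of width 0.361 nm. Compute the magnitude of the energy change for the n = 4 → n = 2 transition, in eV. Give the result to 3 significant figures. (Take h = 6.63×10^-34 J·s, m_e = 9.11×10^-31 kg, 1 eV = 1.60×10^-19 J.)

|ΔE| = 34.7 eV

E_1 = h²/(8m_eL²) = 4.628×10^-19 J.
|ΔE| = |4² − 2²|·E_1 = 12·4.628×10^-19 J = 5.554×10^-18 J = 34.7 eV.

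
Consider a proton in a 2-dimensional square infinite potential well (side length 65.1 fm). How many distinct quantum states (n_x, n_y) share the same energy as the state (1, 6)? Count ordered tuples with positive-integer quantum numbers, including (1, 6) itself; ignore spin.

degeneracy = 2

The level has n_x² + n_y² = 37. The ordered positive-integer solutions are (1, 6), (6, 1).
That gives 2 states.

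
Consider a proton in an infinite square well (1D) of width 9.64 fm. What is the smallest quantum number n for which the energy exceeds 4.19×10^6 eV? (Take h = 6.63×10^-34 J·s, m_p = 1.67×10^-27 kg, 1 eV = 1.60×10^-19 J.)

n = 2

E_1 = h²/(8m_pL²) = 3.541×10^-13 J = 2.213×10^6 eV.
Need n² > 4.19×10^6/2.213×10^6 = 1.893, i.e. n > 1.376.
The smallest integer satisfying this is n = 2.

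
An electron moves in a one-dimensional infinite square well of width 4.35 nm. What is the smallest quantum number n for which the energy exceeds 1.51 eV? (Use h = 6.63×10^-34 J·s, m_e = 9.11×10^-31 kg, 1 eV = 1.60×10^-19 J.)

E_1 = h²/(8m_eL²) = 3.187×10^-21 J = 0.01992 eV.
Need n² > 1.51/0.01992 = 75.80, i.e. n > 8.706.
The smallest integer satisfying this is n = 9.

n = 9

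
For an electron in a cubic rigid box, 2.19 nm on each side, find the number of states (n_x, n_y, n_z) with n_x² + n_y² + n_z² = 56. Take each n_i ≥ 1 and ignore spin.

The level has n_x² + n_y² + n_z² = 56. The ordered positive-integer solutions are (2, 4, 6), (2, 6, 4), (4, 2, 6), (4, 6, 2), (6, 2, 4), (6, 4, 2).
That gives 6 states.

degeneracy = 6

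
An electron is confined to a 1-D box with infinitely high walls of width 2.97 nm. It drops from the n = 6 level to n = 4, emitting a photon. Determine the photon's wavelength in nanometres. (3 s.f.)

E_1 = h²/(8m_eL²) = 6.830×10^-21 J, so ΔE = (6² − 4²)E_1 = 1.366×10^-19 J.
λ = hc/ΔE = (6.626×10^-34·2.998×10^8)/1.366×10^-19 = 1.45×10^-6 m = 1.45×10^3 nm.

λ = 1.45×10^3 nm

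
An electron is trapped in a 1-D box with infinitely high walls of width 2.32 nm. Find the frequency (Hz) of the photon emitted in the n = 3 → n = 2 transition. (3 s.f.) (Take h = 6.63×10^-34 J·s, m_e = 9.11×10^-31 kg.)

E_1 = h²/(8m_eL²) = 1.121×10^-20 J and ΔE = (3² − 2²)E_1 = 5.605×10^-20 J.
f = ΔE/h = 5.605×10^-20/6.63×10^-34 = 8.45×10^13 Hz.

f = 8.45×10^13 Hz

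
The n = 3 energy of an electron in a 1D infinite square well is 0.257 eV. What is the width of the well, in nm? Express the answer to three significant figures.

From E_n = n²h²/(8m_eL²), L = n·h/√(8m_eE_n).
E_3 = 0.257 eV = 4.117×10^-20 J, so L = 3·6.626×10^-34/√(8·9.109×10^-31·4.117×10^-20) = 3.63×10^-9 m = 3.63 nm.

L = 3.63 nm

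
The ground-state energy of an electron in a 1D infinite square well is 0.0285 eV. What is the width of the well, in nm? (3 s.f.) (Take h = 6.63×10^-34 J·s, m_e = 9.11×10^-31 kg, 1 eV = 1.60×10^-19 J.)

L = 3.64 nm

From E_n = n²h²/(8m_eL²), L = n·h/√(8m_eE_n).
E_1 = 0.0285 eV = 4.560×10^-21 J, so L = 1·6.63×10^-34/√(8·9.11×10^-31·4.560×10^-21) = 3.64×10^-9 m = 3.64 nm.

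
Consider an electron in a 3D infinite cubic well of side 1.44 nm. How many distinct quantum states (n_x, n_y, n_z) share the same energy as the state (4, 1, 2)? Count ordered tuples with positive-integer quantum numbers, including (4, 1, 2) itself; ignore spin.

degeneracy = 6

The level has n_x² + n_y² + n_z² = 21. The ordered positive-integer solutions are (1, 2, 4), (1, 4, 2), (2, 1, 4), (2, 4, 1), (4, 1, 2), (4, 2, 1).
That gives 6 states.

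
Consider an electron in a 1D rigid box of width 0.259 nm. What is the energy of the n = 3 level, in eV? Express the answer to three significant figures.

E_3 = 50.5 eV

For an infinite well E_n = n²h²/(8m_eL²), so E_1 = h²/(8m_eL²) = (6.626×10^-34)²/(8·9.109×10^-31·(2.59×10^-10 m)²) = 8.981×10^-19 J.
Then E_3 = 3²·E_1 = 9·8.981×10^-19 J = 8.083×10^-18 J.
Converting, E_3 = 8.083×10^-18 J / (1.602×10^-19 J/eV) = 50.5 eV.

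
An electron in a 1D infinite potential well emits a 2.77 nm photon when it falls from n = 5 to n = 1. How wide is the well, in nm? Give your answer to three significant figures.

L = 0.142 nm

The photon carries ΔE = hc/λ = 6.626×10^-34·2.998×10^8/2.77×10^-9 m = 7.171×10^-17 J.
Since ΔE = (5² − 1²)E_1, E_1 = 2.988×10^-18 J, and L = h/√(8m_eE_1) = 1.42×10^-10 m = 0.142 nm.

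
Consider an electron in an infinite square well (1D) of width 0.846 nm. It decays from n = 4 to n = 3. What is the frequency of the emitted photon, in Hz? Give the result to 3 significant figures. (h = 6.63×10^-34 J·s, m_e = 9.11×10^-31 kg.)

f = 8.90×10^14 Hz

E_1 = h²/(8m_eL²) = 8.427×10^-20 J and ΔE = (4² − 3²)E_1 = 5.899×10^-19 J.
f = ΔE/h = 5.899×10^-19/6.63×10^-34 = 8.90×10^14 Hz.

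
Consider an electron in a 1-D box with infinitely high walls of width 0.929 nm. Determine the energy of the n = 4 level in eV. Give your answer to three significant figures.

For an infinite well E_n = n²h²/(8m_eL²), so E_1 = h²/(8m_eL²) = (6.626×10^-34)²/(8·9.109×10^-31·(9.29×10^-10 m)²) = 6.981×10^-20 J.
Then E_4 = 4²·E_1 = 16·6.981×10^-20 J = 1.117×10^-18 J.
Converting, E_4 = 1.117×10^-18 J / (1.602×10^-19 J/eV) = 6.97 eV.

E_4 = 6.97 eV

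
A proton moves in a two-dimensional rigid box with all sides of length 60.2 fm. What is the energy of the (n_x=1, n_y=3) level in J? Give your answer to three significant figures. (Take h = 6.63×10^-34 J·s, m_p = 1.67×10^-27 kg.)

E = 9.08×10^-14 J

For a 2D rectangular well E = (h²/8m_p)·Σ n_i²/L_i² = (6.63×10^-34)²/(8·1.67×10^-27) · [1²/(60.2 fm)² + 3²/(60.2 fm)²].
Evaluating gives E = 9.08×10^-14 J.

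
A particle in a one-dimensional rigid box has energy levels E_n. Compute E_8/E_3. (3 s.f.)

7.11

E_n ∝ n², so E_8/E_3 = 8²/3² = 64/9 = 7.11.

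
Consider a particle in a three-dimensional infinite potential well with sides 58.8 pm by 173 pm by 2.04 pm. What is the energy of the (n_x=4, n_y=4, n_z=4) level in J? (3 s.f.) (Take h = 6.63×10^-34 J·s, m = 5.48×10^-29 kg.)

E = 3.86×10^-15 J

For a 3D rectangular well E = (h²/8m)·Σ n_i²/L_i² = (6.63×10^-34)²/(8·5.48×10^-29) · [4²/(58.8 pm)² + 4²/(173 pm)² + 4²/(2.04 pm)²].
Evaluating gives E = 3.86×10^-15 J.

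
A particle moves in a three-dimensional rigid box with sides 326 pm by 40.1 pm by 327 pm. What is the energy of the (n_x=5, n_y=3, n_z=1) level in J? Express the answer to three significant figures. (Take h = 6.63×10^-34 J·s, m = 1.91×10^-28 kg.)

E = 1.68×10^-18 J

For a 3D rectangular well E = (h²/8m)·Σ n_i²/L_i² = (6.63×10^-34)²/(8·1.91×10^-28) · [5²/(326 pm)² + 3²/(40.1 pm)² + 1²/(327 pm)²].
Evaluating gives E = 1.68×10^-18 J.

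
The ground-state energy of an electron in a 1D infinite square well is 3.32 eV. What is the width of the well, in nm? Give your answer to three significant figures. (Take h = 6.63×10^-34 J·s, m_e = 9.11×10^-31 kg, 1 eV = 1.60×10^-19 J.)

L = 0.337 nm

From E_n = n²h²/(8m_eL²), L = n·h/√(8m_eE_n).
E_1 = 3.32 eV = 5.312×10^-19 J, so L = 1·6.63×10^-34/√(8·9.11×10^-31·5.312×10^-19) = 3.37×10^-10 m = 0.337 nm.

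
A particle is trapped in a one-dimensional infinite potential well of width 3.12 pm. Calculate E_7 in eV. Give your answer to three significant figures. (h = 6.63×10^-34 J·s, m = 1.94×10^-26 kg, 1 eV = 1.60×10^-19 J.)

For an infinite well E_n = n²h²/(8mL²), so E_1 = h²/(8mL²) = (6.63×10^-34)²/(8·1.94×10^-26·(3.12×10^-12 m)²) = 2.910×10^-19 J.
Then E_7 = 7²·E_1 = 49·2.910×10^-19 J = 1.426×10^-17 J.
Converting, E_7 = 1.426×10^-17 J / (1.60×10^-19 J/eV) = 89.1 eV.

E_7 = 89.1 eV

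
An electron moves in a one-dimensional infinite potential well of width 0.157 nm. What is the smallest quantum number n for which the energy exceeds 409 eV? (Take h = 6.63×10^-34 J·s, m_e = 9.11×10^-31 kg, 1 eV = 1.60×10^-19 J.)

E_1 = h²/(8m_eL²) = 2.447×10^-18 J = 15.29 eV.
Need n² > 409/15.29 = 26.75, i.e. n > 5.172.
The smallest integer satisfying this is n = 6.

n = 6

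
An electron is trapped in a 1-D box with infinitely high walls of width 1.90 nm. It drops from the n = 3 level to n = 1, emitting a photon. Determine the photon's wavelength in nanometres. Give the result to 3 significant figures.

λ = 1.49×10^3 nm

E_1 = h²/(8m_eL²) = 1.669×10^-20 J, so ΔE = (3² − 1²)E_1 = 1.335×10^-19 J.
λ = hc/ΔE = (6.626×10^-34·2.998×10^8)/1.335×10^-19 = 1.49×10^-6 m = 1.49×10^3 nm.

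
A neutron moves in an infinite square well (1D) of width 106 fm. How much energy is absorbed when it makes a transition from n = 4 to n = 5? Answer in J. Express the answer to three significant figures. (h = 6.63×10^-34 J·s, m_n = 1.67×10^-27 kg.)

|ΔE| = 2.64×10^-14 J

E_1 = h²/(8m_nL²) = 2.928×10^-15 J.
|ΔE| = |4² − 5²|·E_1 = 9·2.928×10^-15 J = 2.64×10^-14 J.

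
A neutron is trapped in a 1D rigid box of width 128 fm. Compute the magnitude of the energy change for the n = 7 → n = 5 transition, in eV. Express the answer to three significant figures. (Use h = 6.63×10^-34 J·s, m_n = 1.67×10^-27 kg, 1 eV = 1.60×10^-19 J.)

|ΔE| = 3.01×10^5 eV

E_1 = h²/(8m_nL²) = 2.008×10^-15 J.
|ΔE| = |7² − 5²|·E_1 = 24·2.008×10^-15 J = 4.819×10^-14 J = 3.01×10^5 eV.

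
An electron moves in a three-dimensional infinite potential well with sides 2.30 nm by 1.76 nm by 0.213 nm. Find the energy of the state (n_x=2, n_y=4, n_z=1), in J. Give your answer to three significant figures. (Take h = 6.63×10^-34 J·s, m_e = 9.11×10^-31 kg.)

For a 3D rectangular well E = (h²/8m_e)·Σ n_i²/L_i² = (6.63×10^-34)²/(8·9.11×10^-31) · [2²/(2.30 nm)² + 4²/(1.76 nm)² + 1²/(0.213 nm)²].
Evaluating gives E = 1.69×10^-18 J.

E = 1.69×10^-18 J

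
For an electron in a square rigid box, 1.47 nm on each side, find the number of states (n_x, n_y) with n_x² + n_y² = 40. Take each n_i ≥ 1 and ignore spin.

The level has n_x² + n_y² = 40. The ordered positive-integer solutions are (2, 6), (6, 2).
That gives 2 states.

degeneracy = 2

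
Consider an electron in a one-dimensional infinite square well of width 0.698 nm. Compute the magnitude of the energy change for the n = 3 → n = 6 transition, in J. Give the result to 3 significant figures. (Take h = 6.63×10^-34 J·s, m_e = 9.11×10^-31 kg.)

|ΔE| = 3.34×10^-18 J

E_1 = h²/(8m_eL²) = 1.238×10^-19 J.
|ΔE| = |3² − 6²|·E_1 = 27·1.238×10^-19 J = 3.34×10^-18 J.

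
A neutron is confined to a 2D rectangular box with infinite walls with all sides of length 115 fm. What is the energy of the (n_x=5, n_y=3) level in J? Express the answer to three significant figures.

E = 8.42×10^-14 J

For a 2D rectangular well E = (h²/8m_n)·Σ n_i²/L_i² = (6.626×10^-34)²/(8·1.675×10^-27) · [5²/(115 fm)² + 3²/(115 fm)²].
Evaluating gives E = 8.42×10^-14 J.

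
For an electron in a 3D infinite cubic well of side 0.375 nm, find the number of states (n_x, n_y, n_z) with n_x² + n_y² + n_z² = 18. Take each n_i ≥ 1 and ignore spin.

degeneracy = 3

The level has n_x² + n_y² + n_z² = 18. The ordered positive-integer solutions are (1, 1, 4), (1, 4, 1), (4, 1, 1).
That gives 3 states.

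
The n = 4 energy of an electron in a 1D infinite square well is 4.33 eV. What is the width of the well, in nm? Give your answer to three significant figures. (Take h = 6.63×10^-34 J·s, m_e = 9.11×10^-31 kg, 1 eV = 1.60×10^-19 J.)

From E_n = n²h²/(8m_eL²), L = n·h/√(8m_eE_n).
E_4 = 4.33 eV = 6.928×10^-19 J, so L = 4·6.63×10^-34/√(8·9.11×10^-31·6.928×10^-19) = 1.18×10^-9 m = 1.18 nm.

L = 1.18 nm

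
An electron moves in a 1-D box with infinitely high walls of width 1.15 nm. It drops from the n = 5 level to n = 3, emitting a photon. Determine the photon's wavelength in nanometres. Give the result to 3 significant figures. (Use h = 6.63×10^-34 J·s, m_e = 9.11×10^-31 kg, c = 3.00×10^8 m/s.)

E_1 = h²/(8m_eL²) = 4.561×10^-20 J, so ΔE = (5² − 3²)E_1 = 7.298×10^-19 J.
λ = hc/ΔE = (6.63×10^-34·3.00×10^8)/7.298×10^-19 = 2.73×10^-7 m = 273 nm.

λ = 273 nm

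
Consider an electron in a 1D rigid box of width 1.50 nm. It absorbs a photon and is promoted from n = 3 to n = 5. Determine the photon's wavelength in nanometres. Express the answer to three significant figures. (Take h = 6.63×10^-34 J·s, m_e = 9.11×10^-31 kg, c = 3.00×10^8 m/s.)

λ = 464 nm

E_1 = h²/(8m_eL²) = 2.681×10^-20 J, so ΔE = (5² − 3²)E_1 = 4.290×10^-19 J.
λ = hc/ΔE = (6.63×10^-34·3.00×10^8)/4.290×10^-19 = 4.64×10^-7 m = 464 nm.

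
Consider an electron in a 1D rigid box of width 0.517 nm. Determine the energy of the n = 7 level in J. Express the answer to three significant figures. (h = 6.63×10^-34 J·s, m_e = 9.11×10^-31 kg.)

E_7 = 1.11×10^-17 J

For an infinite well E_n = n²h²/(8m_eL²), so E_1 = h²/(8m_eL²) = (6.63×10^-34)²/(8·9.11×10^-31·(5.17×10^-10 m)²) = 2.257×10^-19 J.
Then E_7 = 7²·E_1 = 49·2.257×10^-19 J = 1.11×10^-17 J.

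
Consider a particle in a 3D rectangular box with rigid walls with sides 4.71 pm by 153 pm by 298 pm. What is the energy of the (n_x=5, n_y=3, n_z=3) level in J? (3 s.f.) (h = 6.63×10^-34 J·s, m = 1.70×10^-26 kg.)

E = 3.64×10^-18 J

For a 3D rectangular well E = (h²/8m)·Σ n_i²/L_i² = (6.63×10^-34)²/(8·1.70×10^-26) · [5²/(4.71 pm)² + 3²/(153 pm)² + 3²/(298 pm)²].
Evaluating gives E = 3.64×10^-18 J.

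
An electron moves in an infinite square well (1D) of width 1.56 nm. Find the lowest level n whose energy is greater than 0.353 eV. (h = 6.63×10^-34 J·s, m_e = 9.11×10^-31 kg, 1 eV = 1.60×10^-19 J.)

E_1 = h²/(8m_eL²) = 2.478×10^-20 J = 0.1549 eV.
Need n² > 0.353/0.1549 = 2.279, i.e. n > 1.510.
The smallest integer satisfying this is n = 2.

n = 2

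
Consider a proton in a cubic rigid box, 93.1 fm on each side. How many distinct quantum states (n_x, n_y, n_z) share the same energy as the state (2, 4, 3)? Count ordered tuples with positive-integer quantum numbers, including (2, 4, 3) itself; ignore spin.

degeneracy = 6

The level has n_x² + n_y² + n_z² = 29. The ordered positive-integer solutions are (2, 3, 4), (2, 4, 3), (3, 2, 4), (3, 4, 2), (4, 2, 3), (4, 3, 2).
That gives 6 states.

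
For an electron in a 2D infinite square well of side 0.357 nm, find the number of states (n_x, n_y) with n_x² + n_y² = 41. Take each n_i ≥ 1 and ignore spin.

The level has n_x² + n_y² = 41. The ordered positive-integer solutions are (4, 5), (5, 4).
That gives 2 states.

degeneracy = 2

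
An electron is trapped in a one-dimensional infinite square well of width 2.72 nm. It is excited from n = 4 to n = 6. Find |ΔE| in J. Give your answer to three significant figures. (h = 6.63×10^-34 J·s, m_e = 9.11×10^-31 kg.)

E_1 = h²/(8m_eL²) = 8.152×10^-21 J.
|ΔE| = |4² − 6²|·E_1 = 20·8.152×10^-21 J = 1.63×10^-19 J.

|ΔE| = 1.63×10^-19 J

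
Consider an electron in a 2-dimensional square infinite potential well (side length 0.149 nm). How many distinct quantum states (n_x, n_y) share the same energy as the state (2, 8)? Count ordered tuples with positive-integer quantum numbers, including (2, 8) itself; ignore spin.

degeneracy = 2

The level has n_x² + n_y² = 68. The ordered positive-integer solutions are (2, 8), (8, 2).
That gives 2 states.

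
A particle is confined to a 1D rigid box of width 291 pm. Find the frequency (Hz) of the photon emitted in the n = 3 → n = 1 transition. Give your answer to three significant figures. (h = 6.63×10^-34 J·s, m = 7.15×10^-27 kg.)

f = 1.10×10^12 Hz

E_1 = h²/(8mL²) = 9.075×10^-23 J and ΔE = (3² − 1²)E_1 = 7.260×10^-22 J.
f = ΔE/h = 7.260×10^-22/6.63×10^-34 = 1.10×10^12 Hz.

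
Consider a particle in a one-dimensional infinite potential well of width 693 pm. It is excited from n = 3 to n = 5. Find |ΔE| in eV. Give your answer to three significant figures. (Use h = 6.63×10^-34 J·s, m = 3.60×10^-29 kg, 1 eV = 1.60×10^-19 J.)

|ΔE| = 0.318 eV

E_1 = h²/(8mL²) = 3.178×10^-21 J.
|ΔE| = |3² − 5²|·E_1 = 16·3.178×10^-21 J = 5.085×10^-20 J = 0.318 eV.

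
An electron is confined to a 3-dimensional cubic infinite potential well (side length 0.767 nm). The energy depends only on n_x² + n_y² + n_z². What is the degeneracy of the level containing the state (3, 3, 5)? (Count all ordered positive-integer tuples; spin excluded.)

degeneracy = 3

The level has n_x² + n_y² + n_z² = 43. The ordered positive-integer solutions are (3, 3, 5), (3, 5, 3), (5, 3, 3).
That gives 3 states.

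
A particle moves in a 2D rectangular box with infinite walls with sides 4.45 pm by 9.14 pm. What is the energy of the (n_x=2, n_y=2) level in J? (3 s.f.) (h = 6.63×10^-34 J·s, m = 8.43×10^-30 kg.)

E = 1.63×10^-15 J

For a 2D rectangular well E = (h²/8m)·Σ n_i²/L_i² = (6.63×10^-34)²/(8·8.43×10^-30) · [2²/(4.45 pm)² + 2²/(9.14 pm)²].
Evaluating gives E = 1.63×10^-15 J.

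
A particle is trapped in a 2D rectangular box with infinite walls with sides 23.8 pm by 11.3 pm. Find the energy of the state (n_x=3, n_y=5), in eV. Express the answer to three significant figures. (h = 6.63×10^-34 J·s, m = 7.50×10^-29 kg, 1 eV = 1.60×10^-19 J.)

For a 2D rectangular well E = (h²/8m)·Σ n_i²/L_i² = (6.63×10^-34)²/(8·7.50×10^-29) · [3²/(23.8 pm)² + 5²/(11.3 pm)²].
Evaluating gives E = 1.551×10^-16 J = 969 eV.

E = 969 eV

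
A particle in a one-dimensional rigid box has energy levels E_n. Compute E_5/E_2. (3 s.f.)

E_n ∝ n², so E_5/E_2 = 5²/2² = 25/4 = 6.25.

6.25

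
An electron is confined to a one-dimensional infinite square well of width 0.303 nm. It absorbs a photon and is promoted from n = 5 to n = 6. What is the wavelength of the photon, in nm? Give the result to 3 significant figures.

λ = 27.5 nm

E_1 = h²/(8m_eL²) = 6.562×10^-19 J, so ΔE = (6² − 5²)E_1 = 7.218×10^-18 J.
λ = hc/ΔE = (6.626×10^-34·2.998×10^8)/7.218×10^-18 = 2.75×10^-8 m = 27.5 nm.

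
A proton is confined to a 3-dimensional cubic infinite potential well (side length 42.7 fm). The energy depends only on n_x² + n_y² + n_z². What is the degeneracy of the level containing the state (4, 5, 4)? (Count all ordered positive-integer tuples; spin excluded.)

degeneracy = 6

The level has n_x² + n_y² + n_z² = 57. The ordered positive-integer solutions are (2, 2, 7), (2, 7, 2), (4, 4, 5), (4, 5, 4), (5, 4, 4), (7, 2, 2).
That gives 6 states.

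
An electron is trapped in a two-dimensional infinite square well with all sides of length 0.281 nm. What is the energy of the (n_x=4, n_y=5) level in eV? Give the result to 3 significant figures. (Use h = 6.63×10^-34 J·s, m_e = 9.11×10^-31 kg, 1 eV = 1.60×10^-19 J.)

For a 2D rectangular well E = (h²/8m_e)·Σ n_i²/L_i² = (6.63×10^-34)²/(8·9.11×10^-31) · [4²/(0.281 nm)² + 5²/(0.281 nm)²].
Evaluating gives E = 3.132×10^-17 J = 196 eV.

E = 196 eV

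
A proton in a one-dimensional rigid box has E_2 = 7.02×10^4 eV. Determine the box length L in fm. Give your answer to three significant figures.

L = 108 fm

From E_n = n²h²/(8m_pL²), L = n·h/√(8m_pE_n).
E_2 = 7.02×10^4 eV = 1.125×10^-14 J, so L = 2·6.626×10^-34/√(8·1.673×10^-27·1.125×10^-14) = 1.08×10^-13 m = 108 fm.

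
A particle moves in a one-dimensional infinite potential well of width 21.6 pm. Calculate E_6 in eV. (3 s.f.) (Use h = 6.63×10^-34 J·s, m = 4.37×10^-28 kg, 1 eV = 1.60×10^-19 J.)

For an infinite well E_n = n²h²/(8mL²), so E_1 = h²/(8mL²) = (6.63×10^-34)²/(8·4.37×10^-28·(2.16×10^-11 m)²) = 2.695×10^-19 J.
Then E_6 = 6²·E_1 = 36·2.695×10^-19 J = 9.702×10^-18 J.
Converting, E_6 = 9.702×10^-18 J / (1.60×10^-19 J/eV) = 60.6 eV.

E_6 = 60.6 eV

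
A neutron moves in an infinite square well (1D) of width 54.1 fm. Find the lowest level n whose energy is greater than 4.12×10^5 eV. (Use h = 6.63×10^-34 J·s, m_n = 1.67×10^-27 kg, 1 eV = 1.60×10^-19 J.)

E_1 = h²/(8m_nL²) = 1.124×10^-14 J = 7.025×10^4 eV.
Need n² > 4.12×10^5/7.025×10^4 = 5.865, i.e. n > 2.422.
The smallest integer satisfying this is n = 3.

n = 3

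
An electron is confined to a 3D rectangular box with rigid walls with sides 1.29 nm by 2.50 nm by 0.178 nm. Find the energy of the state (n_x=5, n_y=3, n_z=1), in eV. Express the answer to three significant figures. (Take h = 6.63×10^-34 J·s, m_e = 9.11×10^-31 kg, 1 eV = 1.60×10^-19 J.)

E = 18.1 eV

For a 3D rectangular well E = (h²/8m_e)·Σ n_i²/L_i² = (6.63×10^-34)²/(8·9.11×10^-31) · [5²/(1.29 nm)² + 3²/(2.50 nm)² + 1²/(0.178 nm)²].
Evaluating gives E = 2.897×10^-18 J = 18.1 eV.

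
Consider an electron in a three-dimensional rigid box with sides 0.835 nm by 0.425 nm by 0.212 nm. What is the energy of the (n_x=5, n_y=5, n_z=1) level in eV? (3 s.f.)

For a 3D rectangular well E = (h²/8m_e)·Σ n_i²/L_i² = (6.626×10^-34)²/(8·9.109×10^-31) · [5²/(0.835 nm)² + 5²/(0.425 nm)² + 1²/(0.212 nm)²].
Evaluating gives E = 1.184×10^-17 J = 73.9 eV.

E = 73.9 eV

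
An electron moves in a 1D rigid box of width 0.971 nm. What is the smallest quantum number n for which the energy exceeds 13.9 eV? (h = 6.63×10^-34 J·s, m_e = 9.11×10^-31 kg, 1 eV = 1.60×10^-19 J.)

E_1 = h²/(8m_eL²) = 6.397×10^-20 J = 0.3998 eV.
Need n² > 13.9/0.3998 = 34.77, i.e. n > 5.897.
The smallest integer satisfying this is n = 6.

n = 6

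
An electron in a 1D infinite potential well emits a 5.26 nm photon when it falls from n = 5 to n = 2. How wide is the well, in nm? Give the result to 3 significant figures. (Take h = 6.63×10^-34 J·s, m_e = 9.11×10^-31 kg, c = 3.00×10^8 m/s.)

The photon carries ΔE = hc/λ = 6.63×10^-34·3.00×10^8/5.26×10^-9 m = 3.781×10^-17 J.
Since ΔE = (5² − 2²)E_1, E_1 = 1.800×10^-18 J, and L = h/√(8m_eE_1) = 1.83×10^-10 m = 0.183 nm.

L = 0.183 nm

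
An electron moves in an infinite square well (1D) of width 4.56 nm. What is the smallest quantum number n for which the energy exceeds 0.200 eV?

n = 4

E_1 = h²/(8m_eL²) = 2.897×10^-21 J = 0.01808 eV.
Need n² > 0.200/0.01808 = 11.06, i.e. n > 3.326.
The smallest integer satisfying this is n = 4.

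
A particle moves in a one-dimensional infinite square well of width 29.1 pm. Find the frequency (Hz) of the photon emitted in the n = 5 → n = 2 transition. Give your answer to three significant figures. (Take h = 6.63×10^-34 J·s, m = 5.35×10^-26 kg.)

E_1 = h²/(8mL²) = 1.213×10^-21 J and ΔE = (5² − 2²)E_1 = 2.547×10^-20 J.
f = ΔE/h = 2.547×10^-20/6.63×10^-34 = 3.84×10^13 Hz.

f = 3.84×10^13 Hz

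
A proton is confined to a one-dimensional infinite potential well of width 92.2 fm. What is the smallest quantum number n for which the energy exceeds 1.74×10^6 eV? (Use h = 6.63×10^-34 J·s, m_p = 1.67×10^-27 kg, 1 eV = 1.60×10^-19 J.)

E_1 = h²/(8m_pL²) = 3.870×10^-15 J = 2.419×10^4 eV.
Need n² > 1.74×10^6/2.419×10^4 = 71.93, i.e. n > 8.481.
The smallest integer satisfying this is n = 9.

n = 9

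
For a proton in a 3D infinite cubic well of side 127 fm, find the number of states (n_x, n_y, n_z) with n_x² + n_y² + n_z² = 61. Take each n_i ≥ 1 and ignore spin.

The level has n_x² + n_y² + n_z² = 61. The ordered positive-integer solutions are (3, 4, 6), (3, 6, 4), (4, 3, 6), (4, 6, 3), (6, 3, 4), (6, 4, 3).
That gives 6 states.

degeneracy = 6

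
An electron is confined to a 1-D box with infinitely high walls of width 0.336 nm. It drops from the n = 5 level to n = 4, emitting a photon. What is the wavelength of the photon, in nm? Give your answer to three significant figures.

λ = 41.4 nm

E_1 = h²/(8m_eL²) = 5.337×10^-19 J, so ΔE = (5² − 4²)E_1 = 4.803×10^-18 J.
λ = hc/ΔE = (6.626×10^-34·2.998×10^8)/4.803×10^-18 = 4.14×10^-8 m = 41.4 nm.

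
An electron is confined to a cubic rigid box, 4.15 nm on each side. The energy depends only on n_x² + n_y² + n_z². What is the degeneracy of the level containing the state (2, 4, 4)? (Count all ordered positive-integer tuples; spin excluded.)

degeneracy = 3

The level has n_x² + n_y² + n_z² = 36. The ordered positive-integer solutions are (2, 4, 4), (4, 2, 4), (4, 4, 2).
That gives 3 states.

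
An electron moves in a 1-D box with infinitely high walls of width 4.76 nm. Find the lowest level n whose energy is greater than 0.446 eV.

E_1 = h²/(8m_eL²) = 2.659×10^-21 J = 0.01660 eV.
Need n² > 0.446/0.01660 = 26.87, i.e. n > 5.184.
The smallest integer satisfying this is n = 6.

n = 6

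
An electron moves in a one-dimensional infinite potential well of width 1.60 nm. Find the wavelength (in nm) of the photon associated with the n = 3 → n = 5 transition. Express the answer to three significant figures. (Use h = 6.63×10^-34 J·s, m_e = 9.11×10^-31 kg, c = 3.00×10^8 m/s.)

λ = 528 nm

E_1 = h²/(8m_eL²) = 2.356×10^-20 J, so ΔE = (5² − 3²)E_1 = 3.770×10^-19 J.
λ = hc/ΔE = (6.63×10^-34·3.00×10^8)/3.770×10^-19 = 5.28×10^-7 m = 528 nm.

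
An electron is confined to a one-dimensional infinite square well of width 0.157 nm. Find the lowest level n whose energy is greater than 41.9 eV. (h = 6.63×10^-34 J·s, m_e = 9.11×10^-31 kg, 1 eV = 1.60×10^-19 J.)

E_1 = h²/(8m_eL²) = 2.447×10^-18 J = 15.29 eV.
Need n² > 41.9/15.29 = 2.740, i.e. n > 1.655.
The smallest integer satisfying this is n = 2.

n = 2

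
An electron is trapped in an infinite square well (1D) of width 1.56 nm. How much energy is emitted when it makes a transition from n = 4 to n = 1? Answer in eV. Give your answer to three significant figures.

|ΔE| = 2.32 eV

E_1 = h²/(8m_eL²) = 2.476×10^-20 J.
|ΔE| = |4² − 1²|·E_1 = 15·2.476×10^-20 J = 3.714×10^-19 J = 2.32 eV.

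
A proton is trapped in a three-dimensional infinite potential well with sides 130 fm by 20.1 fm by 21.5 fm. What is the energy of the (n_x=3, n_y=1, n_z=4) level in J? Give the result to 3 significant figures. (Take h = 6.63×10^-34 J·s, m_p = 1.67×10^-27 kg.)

For a 3D rectangular well E = (h²/8m_p)·Σ n_i²/L_i² = (6.63×10^-34)²/(8·1.67×10^-27) · [3²/(130 fm)² + 1²/(20.1 fm)² + 4²/(21.5 fm)²].
Evaluating gives E = 1.24×10^-12 J.

E = 1.24×10^-12 J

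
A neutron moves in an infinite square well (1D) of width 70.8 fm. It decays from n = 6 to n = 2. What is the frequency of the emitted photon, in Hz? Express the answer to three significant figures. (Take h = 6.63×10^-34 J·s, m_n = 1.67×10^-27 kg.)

f = 3.17×10^20 Hz

E_1 = h²/(8m_nL²) = 6.564×10^-15 J and ΔE = (6² − 2²)E_1 = 2.100×10^-13 J.
f = ΔE/h = 2.100×10^-13/6.63×10^-34 = 3.17×10^20 Hz.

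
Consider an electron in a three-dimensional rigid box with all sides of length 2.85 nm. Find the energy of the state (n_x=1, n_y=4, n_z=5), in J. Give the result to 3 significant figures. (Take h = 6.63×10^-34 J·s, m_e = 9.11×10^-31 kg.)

E = 3.12×10^-19 J

For a 3D rectangular well E = (h²/8m_e)·Σ n_i²/L_i² = (6.63×10^-34)²/(8·9.11×10^-31) · [1²/(2.85 nm)² + 4²/(2.85 nm)² + 5²/(2.85 nm)²].
Evaluating gives E = 3.12×10^-19 J.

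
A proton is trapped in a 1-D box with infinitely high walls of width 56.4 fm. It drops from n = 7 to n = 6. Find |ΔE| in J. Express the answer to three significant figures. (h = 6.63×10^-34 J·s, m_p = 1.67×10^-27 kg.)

|ΔE| = 1.34×10^-13 J

E_1 = h²/(8m_pL²) = 1.034×10^-14 J.
|ΔE| = |7² − 6²|·E_1 = 13·1.034×10^-14 J = 1.34×10^-13 J.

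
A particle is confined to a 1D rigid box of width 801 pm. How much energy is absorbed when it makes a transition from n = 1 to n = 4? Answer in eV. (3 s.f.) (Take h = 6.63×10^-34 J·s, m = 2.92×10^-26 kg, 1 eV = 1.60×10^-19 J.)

|ΔE| = 2.75×10^-4 eV

E_1 = h²/(8mL²) = 2.933×10^-24 J.
|ΔE| = |1² − 4²|·E_1 = 15·2.933×10^-24 J = 4.400×10^-23 J = 2.75×10^-4 eV.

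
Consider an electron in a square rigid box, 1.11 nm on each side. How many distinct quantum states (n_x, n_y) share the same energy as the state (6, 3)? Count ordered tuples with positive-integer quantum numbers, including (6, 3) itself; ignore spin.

degeneracy = 2

The level has n_x² + n_y² = 45. The ordered positive-integer solutions are (3, 6), (6, 3).
That gives 2 states.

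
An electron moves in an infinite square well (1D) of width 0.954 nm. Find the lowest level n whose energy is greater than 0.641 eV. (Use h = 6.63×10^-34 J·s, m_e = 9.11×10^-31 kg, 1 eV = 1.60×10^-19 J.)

E_1 = h²/(8m_eL²) = 6.627×10^-20 J = 0.4142 eV.
Need n² > 0.641/0.4142 = 1.548, i.e. n > 1.244.
The smallest integer satisfying this is n = 2.

n = 2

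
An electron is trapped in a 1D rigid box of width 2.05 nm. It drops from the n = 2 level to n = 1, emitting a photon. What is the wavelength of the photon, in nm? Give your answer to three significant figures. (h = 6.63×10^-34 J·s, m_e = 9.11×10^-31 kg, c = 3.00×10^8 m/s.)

E_1 = h²/(8m_eL²) = 1.435×10^-20 J, so ΔE = (2² − 1²)E_1 = 4.305×10^-20 J.
λ = hc/ΔE = (6.63×10^-34·3.00×10^8)/4.305×10^-20 = 4.62×10^-6 m = 4.62×10^3 nm.

λ = 4.62×10^3 nm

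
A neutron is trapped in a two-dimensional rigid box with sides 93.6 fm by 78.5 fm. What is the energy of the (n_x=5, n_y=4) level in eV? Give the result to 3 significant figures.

E = 1.11×10^6 eV

For a 2D rectangular well E = (h²/8m_n)·Σ n_i²/L_i² = (6.626×10^-34)²/(8·1.675×10^-27) · [5²/(93.6 fm)² + 4²/(78.5 fm)²].
Evaluating gives E = 1.786×10^-13 J = 1.11×10^6 eV.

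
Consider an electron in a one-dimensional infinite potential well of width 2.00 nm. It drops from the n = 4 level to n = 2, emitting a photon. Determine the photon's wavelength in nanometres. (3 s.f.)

E_1 = h²/(8m_eL²) = 1.506×10^-20 J, so ΔE = (4² − 2²)E_1 = 1.807×10^-19 J.
λ = hc/ΔE = (6.626×10^-34·2.998×10^8)/1.807×10^-19 = 1.10×10^-6 m = 1.10×10^3 nm.

λ = 1.10×10^3 nm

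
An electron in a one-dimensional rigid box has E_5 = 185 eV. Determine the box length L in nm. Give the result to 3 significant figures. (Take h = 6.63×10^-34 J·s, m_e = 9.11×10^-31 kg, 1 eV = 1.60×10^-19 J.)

From E_n = n²h²/(8m_eL²), L = n·h/√(8m_eE_n).
E_5 = 185 eV = 2.960×10^-17 J, so L = 5·6.63×10^-34/√(8·9.11×10^-31·2.960×10^-17) = 2.26×10^-10 m = 0.226 nm.

L = 0.226 nm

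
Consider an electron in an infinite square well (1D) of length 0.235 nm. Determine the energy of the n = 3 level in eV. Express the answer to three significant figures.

E_3 = 61.3 eV

For an infinite well E_n = n²h²/(8m_eL²), so E_1 = h²/(8m_eL²) = (6.626×10^-34)²/(8·9.109×10^-31·(2.35×10^-10 m)²) = 1.091×10^-18 J.
Then E_3 = 3²·E_1 = 9·1.091×10^-18 J = 9.819×10^-18 J.
Converting, E_3 = 9.819×10^-18 J / (1.602×10^-19 J/eV) = 61.3 eV.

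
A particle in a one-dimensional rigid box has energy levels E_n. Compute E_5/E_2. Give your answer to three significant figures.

6.25

E_n ∝ n², so E_5/E_2 = 5²/2² = 25/4 = 6.25.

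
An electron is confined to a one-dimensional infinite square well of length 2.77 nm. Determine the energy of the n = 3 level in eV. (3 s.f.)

For an infinite well E_n = n²h²/(8m_eL²), so E_1 = h²/(8m_eL²) = (6.626×10^-34)²/(8·9.109×10^-31·(2.77×10^-9 m)²) = 7.852×10^-21 J.
Then E_3 = 3²·E_1 = 9·7.852×10^-21 J = 7.067×10^-20 J.
Converting, E_3 = 7.067×10^-20 J / (1.602×10^-19 J/eV) = 0.441 eV.

E_3 = 0.441 eV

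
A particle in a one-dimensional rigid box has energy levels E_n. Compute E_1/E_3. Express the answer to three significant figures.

E_n ∝ n², so E_1/E_3 = 1²/3² = 1/9 = 0.111.

0.111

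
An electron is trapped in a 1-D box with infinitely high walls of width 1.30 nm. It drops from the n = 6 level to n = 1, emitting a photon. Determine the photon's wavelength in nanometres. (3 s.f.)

E_1 = h²/(8m_eL²) = 3.565×10^-20 J, so ΔE = (6² − 1²)E_1 = 1.248×10^-18 J.
λ = hc/ΔE = (6.626×10^-34·2.998×10^8)/1.248×10^-18 = 1.59×10^-7 m = 159 nm.

λ = 159 nm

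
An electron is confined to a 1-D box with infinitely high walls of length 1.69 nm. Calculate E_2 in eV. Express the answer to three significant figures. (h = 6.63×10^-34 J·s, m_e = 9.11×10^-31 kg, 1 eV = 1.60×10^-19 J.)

E_2 = 0.528 eV

For an infinite well E_n = n²h²/(8m_eL²), so E_1 = h²/(8m_eL²) = (6.63×10^-34)²/(8·9.11×10^-31·(1.69×10^-9 m)²) = 2.112×10^-20 J.
Then E_2 = 2²·E_1 = 4·2.112×10^-20 J = 8.448×10^-20 J.
Converting, E_2 = 8.448×10^-20 J / (1.60×10^-19 J/eV) = 0.528 eV.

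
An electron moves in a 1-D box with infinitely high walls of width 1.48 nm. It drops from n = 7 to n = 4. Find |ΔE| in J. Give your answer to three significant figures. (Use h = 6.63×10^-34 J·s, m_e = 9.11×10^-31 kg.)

|ΔE| = 9.09×10^-19 J

E_1 = h²/(8m_eL²) = 2.754×10^-20 J.
|ΔE| = |7² − 4²|·E_1 = 33·2.754×10^-20 J = 9.09×10^-19 J.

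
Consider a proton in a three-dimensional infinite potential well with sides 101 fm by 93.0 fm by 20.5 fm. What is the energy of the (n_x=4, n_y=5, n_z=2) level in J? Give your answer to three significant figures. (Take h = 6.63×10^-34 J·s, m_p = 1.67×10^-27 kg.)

E = 4.60×10^-13 J

For a 3D rectangular well E = (h²/8m_p)·Σ n_i²/L_i² = (6.63×10^-34)²/(8·1.67×10^-27) · [4²/(101 fm)² + 5²/(93.0 fm)² + 2²/(20.5 fm)²].
Evaluating gives E = 4.60×10^-13 J.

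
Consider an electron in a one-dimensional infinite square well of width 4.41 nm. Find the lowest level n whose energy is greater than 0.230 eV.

E_1 = h²/(8m_eL²) = 3.098×10^-21 J = 0.01934 eV.
Need n² > 0.230/0.01934 = 11.89, i.e. n > 3.448.
The smallest integer satisfying this is n = 4.

n = 4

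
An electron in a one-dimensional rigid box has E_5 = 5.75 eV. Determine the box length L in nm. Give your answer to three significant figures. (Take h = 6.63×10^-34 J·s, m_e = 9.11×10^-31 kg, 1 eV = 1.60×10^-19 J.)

From E_n = n²h²/(8m_eL²), L = n·h/√(8m_eE_n).
E_5 = 5.75 eV = 9.200×10^-19 J, so L = 5·6.63×10^-34/√(8·9.11×10^-31·9.200×10^-19) = 1.28×10^-9 m = 1.28 nm.

L = 1.28 nm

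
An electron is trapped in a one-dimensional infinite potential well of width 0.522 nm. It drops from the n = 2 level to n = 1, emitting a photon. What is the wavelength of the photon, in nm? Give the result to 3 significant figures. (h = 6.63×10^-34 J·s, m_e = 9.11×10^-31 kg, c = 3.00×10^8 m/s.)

λ = 300 nm

E_1 = h²/(8m_eL²) = 2.213×10^-19 J, so ΔE = (2² − 1²)E_1 = 6.639×10^-19 J.
λ = hc/ΔE = (6.63×10^-34·3.00×10^8)/6.639×10^-19 = 3.00×10^-7 m = 300 nm.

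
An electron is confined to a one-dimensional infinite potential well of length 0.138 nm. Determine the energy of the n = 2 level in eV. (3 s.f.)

For an infinite well E_n = n²h²/(8m_eL²), so E_1 = h²/(8m_eL²) = (6.626×10^-34)²/(8·9.109×10^-31·(1.38×10^-10 m)²) = 3.164×10^-18 J.
Then E_2 = 2²·E_1 = 4·3.164×10^-18 J = 1.266×10^-17 J.
Converting, E_2 = 1.266×10^-17 J / (1.602×10^-19 J/eV) = 79.0 eV.

E_2 = 79.0 eV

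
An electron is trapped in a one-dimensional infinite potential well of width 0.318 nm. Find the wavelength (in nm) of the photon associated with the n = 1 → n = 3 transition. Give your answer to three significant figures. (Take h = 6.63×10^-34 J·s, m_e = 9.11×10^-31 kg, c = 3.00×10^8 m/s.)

E_1 = h²/(8m_eL²) = 5.964×10^-19 J, so ΔE = (3² − 1²)E_1 = 4.771×10^-18 J.
λ = hc/ΔE = (6.63×10^-34·3.00×10^8)/4.771×10^-18 = 4.17×10^-8 m = 41.7 nm.

λ = 41.7 nm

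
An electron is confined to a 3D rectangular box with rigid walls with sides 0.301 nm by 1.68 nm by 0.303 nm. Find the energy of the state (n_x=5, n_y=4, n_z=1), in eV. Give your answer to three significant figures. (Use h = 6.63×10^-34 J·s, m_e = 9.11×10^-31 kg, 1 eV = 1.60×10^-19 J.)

E = 110 eV

For a 3D rectangular well E = (h²/8m_e)·Σ n_i²/L_i² = (6.63×10^-34)²/(8·9.11×10^-31) · [5²/(0.301 nm)² + 4²/(1.68 nm)² + 1²/(0.303 nm)²].
Evaluating gives E = 1.764×10^-17 J = 110 eV.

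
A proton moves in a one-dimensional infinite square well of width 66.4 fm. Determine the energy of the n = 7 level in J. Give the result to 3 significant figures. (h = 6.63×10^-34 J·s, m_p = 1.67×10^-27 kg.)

For an infinite well E_n = n²h²/(8m_pL²), so E_1 = h²/(8m_pL²) = (6.63×10^-34)²/(8·1.67×10^-27·(6.64×10^-14 m)²) = 7.463×10^-15 J.
Then E_7 = 7²·E_1 = 49·7.463×10^-15 J = 3.66×10^-13 J.

E_7 = 3.66×10^-13 J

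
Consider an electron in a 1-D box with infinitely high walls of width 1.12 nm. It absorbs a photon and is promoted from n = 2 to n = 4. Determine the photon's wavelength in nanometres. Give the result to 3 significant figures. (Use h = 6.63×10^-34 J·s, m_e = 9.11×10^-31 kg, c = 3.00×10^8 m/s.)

λ = 345 nm

E_1 = h²/(8m_eL²) = 4.808×10^-20 J, so ΔE = (4² − 2²)E_1 = 5.770×10^-19 J.
λ = hc/ΔE = (6.63×10^-34·3.00×10^8)/5.770×10^-19 = 3.45×10^-7 m = 345 nm.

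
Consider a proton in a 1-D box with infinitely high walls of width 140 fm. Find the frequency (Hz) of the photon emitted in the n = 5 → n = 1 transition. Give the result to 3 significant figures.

f = 6.06×10^19 Hz

E_1 = h²/(8m_pL²) = 1.674×10^-15 J and ΔE = (5² − 1²)E_1 = 4.018×10^-14 J.
f = ΔE/h = 4.018×10^-14/6.626×10^-34 = 6.06×10^19 Hz.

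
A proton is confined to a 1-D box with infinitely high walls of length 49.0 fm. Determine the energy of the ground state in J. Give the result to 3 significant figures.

For an infinite well E_n = n²h²/(8m_pL²), so E_1 = h²/(8m_pL²) = (6.626×10^-34)²/(8·1.673×10^-27·(4.90×10^-14 m)²) = 1.366×10^-14 J.

E_1 = 1.37×10^-14 J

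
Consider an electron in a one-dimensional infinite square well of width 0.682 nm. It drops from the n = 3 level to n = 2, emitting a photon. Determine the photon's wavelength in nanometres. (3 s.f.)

λ = 307 nm

E_1 = h²/(8m_eL²) = 1.295×10^-19 J, so ΔE = (3² − 2²)E_1 = 6.475×10^-19 J.
λ = hc/ΔE = (6.626×10^-34·2.998×10^8)/6.475×10^-19 = 3.07×10^-7 m = 307 nm.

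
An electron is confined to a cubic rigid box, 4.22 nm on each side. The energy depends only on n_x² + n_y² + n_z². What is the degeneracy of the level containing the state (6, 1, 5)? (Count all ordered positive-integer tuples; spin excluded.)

degeneracy = 12

The level has n_x² + n_y² + n_z² = 62. The ordered positive-integer solutions are (1, 5, 6), (1, 6, 5), (2, 3, 7), (2, 7, 3), (3, 2, 7), (3, 7, 2), (5, 1, 6), (5, 6, 1), (6, 1, 5), (6, 5, 1), (7, 2, 3), (7, 3, 2).
That gives 12 states.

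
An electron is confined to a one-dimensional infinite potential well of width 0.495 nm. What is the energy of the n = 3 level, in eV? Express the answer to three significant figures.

E_3 = 13.8 eV

For an infinite well E_n = n²h²/(8m_eL²), so E_1 = h²/(8m_eL²) = (6.626×10^-34)²/(8·9.109×10^-31·(4.95×10^-10 m)²) = 2.459×10^-19 J.
Then E_3 = 3²·E_1 = 9·2.459×10^-19 J = 2.213×10^-18 J.
Converting, E_3 = 2.213×10^-18 J / (1.602×10^-19 J/eV) = 13.8 eV.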